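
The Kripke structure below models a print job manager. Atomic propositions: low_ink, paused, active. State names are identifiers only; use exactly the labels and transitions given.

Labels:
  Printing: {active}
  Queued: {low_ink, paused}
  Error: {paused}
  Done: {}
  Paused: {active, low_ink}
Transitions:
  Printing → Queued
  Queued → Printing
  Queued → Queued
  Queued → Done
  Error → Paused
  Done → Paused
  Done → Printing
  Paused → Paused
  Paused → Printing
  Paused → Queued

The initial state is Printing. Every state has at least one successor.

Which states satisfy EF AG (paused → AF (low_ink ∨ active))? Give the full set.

{Printing, Queued, Error, Done, Paused}

States satisfying AG (paused → AF (low_ink ∨ active)): {Printing, Queued, Error, Done, Paused}.
States satisfying EF AG (paused → AF (low_ink ∨ active)): {Printing, Queued, Error, Done, Paused}.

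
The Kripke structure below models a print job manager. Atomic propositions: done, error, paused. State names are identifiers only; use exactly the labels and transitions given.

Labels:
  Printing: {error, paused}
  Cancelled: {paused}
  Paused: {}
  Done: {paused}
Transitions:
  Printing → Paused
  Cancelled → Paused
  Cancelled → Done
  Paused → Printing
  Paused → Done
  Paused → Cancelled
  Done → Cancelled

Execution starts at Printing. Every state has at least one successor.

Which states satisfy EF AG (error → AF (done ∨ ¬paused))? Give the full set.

{Printing, Cancelled, Paused, Done}

States satisfying AG (error → AF (done ∨ ¬paused)): {Printing, Cancelled, Paused, Done}.
States satisfying EF AG (error → AF (done ∨ ¬paused)): {Printing, Cancelled, Paused, Done}.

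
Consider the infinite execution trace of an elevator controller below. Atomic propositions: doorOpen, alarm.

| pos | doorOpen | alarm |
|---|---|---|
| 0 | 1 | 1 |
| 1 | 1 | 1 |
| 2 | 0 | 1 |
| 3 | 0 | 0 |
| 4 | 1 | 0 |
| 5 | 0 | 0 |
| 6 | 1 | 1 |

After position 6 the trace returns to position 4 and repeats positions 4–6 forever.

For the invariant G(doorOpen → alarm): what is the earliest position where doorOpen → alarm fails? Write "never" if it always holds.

4

Check doorOpen → alarm at each position in order: 0 ✓, 1 ✓, 2 ✓, 3 ✓.
At position 4 the labels are {doorOpen}, so doorOpen → alarm is false there. This is the first violation.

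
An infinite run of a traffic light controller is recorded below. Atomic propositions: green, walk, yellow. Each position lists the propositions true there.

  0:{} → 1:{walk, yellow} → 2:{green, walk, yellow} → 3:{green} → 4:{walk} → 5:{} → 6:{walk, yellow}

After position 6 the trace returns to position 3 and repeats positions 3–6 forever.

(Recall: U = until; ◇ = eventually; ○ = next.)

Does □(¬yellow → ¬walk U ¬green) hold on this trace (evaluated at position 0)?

¬yellow → ¬walk U ¬green holds at every position 0..6, and those are all positions ever visited, so □(¬yellow → ¬walk U ¬green) holds.
Positions where ¬yellow holds: 0, 3, 4, 5.
Check ¬walk U ¬green at each: 0→ok, 3→ok, 4→ok, 5→ok.

Yes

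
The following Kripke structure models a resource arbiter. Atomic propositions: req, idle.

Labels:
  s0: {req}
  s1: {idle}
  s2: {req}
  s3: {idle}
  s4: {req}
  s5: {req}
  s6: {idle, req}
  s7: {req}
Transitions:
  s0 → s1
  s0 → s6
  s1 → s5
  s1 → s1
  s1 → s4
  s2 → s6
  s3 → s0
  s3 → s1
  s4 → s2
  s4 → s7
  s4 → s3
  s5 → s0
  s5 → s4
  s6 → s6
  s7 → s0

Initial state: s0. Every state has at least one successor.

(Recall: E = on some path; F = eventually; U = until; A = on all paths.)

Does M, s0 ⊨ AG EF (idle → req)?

Holds

States satisfying EF (idle → req): {s0, s1, s2, s3, s4, s5, s6, s7}.
States satisfying AG EF (idle → req): {s0, s1, s2, s3, s4, s5, s6, s7}.
Every state reachable from s0 satisfies EF (idle → req).
s0 ∈ Sat(AG EF (idle → req)).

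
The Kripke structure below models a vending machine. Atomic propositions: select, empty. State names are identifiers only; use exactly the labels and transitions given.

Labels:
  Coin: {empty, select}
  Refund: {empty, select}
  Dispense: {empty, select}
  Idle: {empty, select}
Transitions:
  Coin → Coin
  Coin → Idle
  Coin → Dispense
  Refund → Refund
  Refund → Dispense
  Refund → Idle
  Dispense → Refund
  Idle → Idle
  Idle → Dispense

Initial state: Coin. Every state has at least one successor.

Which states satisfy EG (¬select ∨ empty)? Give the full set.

States satisfying ¬select ∨ empty: {Coin, Refund, Dispense, Idle}.
States satisfying EG (¬select ∨ empty): {Coin, Refund, Dispense, Idle}.

{Coin, Refund, Dispense, Idle}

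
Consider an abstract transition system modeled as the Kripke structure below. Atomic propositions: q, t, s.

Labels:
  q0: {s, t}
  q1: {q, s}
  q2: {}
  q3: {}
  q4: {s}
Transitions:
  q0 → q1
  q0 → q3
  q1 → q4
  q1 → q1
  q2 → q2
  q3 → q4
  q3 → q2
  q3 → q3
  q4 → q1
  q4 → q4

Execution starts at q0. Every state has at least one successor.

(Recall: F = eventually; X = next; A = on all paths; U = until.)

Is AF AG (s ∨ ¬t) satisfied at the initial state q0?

Satisfied

States satisfying AG (s ∨ ¬t): {q0, q1, q2, q3, q4}.
States satisfying AF AG (s ∨ ¬t): {q0, q1, q2, q3, q4}.
q0 ∈ Sat(AF AG (s ∨ ¬t)).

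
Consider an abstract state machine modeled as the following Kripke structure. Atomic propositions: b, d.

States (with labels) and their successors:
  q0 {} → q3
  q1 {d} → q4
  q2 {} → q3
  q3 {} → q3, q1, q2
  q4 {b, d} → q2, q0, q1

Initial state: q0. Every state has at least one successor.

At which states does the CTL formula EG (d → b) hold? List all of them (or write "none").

States satisfying d → b: {q0, q2, q3, q4}.
States satisfying EG (d → b): {q0, q2, q3, q4}.

{q0, q2, q3, q4}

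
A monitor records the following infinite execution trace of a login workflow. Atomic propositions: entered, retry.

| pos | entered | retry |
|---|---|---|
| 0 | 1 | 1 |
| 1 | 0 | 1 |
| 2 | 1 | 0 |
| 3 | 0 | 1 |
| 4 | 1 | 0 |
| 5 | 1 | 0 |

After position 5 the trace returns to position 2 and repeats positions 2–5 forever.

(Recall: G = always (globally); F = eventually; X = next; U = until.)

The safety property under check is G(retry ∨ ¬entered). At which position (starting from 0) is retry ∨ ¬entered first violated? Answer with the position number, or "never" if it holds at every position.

Check retry ∨ ¬entered at each position in order: 0 ✓, 1 ✓.
At position 2 the labels are {entered}, so retry ∨ ¬entered is false there. This is the first violation.

2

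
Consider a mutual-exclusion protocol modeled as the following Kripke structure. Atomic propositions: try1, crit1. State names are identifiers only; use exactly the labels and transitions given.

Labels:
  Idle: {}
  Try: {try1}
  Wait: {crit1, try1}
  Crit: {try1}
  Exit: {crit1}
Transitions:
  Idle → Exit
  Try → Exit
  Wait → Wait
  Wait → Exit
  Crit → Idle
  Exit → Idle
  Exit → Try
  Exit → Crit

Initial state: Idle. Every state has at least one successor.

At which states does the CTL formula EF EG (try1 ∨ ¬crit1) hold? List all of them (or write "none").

{Wait}

States satisfying EG (try1 ∨ ¬crit1): {Wait}.
States satisfying EF EG (try1 ∨ ¬crit1): {Wait}.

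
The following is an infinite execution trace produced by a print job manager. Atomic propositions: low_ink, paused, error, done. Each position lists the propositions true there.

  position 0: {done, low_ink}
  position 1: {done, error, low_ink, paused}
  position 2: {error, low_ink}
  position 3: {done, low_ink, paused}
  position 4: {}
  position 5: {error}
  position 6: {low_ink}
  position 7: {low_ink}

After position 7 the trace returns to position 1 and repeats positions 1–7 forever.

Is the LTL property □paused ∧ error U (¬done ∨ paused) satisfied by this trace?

Violated

paused must hold at every position from 0 onward. It fails at position 0, so □paused is false.
Walking from position 0: at position 0, ¬done ∨ paused has not yet held and error fails, so error U (¬done ∨ paused) is false.
At position 0: □paused is false; error U (¬done ∨ paused) is false; so □paused ∧ error U (¬done ∨ paused) is false.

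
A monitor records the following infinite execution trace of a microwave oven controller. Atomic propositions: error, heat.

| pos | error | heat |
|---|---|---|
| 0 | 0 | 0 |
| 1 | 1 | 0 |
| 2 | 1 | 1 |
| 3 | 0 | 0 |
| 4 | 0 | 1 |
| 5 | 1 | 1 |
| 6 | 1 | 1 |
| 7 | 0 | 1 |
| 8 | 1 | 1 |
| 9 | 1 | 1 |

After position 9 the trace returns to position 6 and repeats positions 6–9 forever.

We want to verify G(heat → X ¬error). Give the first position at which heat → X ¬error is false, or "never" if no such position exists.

4

Check heat → X ¬error at each position in order: 0 ✓, 1 ✓, 2 ✓, 3 ✓.
At position 4 the labels are {heat} and the next position 5 has {error, heat}, so heat → X ¬error is false there. This is the first violation.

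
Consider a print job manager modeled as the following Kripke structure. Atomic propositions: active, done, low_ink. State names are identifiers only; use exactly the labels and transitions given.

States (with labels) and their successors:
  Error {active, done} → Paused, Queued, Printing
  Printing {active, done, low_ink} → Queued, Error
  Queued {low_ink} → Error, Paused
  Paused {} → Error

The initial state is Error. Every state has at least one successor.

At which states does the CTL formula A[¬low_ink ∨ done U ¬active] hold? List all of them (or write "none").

States satisfying ¬low_ink ∨ done: {Error, Printing, Paused}.
States satisfying ¬active: {Queued, Paused}.
States satisfying A[¬low_ink ∨ done U ¬active]: {Queued, Paused}.

{Queued, Paused}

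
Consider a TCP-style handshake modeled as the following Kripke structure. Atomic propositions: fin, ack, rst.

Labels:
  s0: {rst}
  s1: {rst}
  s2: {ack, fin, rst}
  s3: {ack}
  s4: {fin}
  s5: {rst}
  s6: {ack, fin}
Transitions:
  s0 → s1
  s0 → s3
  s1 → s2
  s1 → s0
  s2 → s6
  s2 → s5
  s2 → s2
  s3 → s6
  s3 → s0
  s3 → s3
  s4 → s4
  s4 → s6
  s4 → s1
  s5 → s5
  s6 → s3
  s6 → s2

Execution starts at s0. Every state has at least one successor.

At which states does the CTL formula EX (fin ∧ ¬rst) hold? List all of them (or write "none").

States satisfying fin ∧ ¬rst: {s4, s6}.
States satisfying EX (fin ∧ ¬rst): {s2, s3, s4}.

{s2, s3, s4}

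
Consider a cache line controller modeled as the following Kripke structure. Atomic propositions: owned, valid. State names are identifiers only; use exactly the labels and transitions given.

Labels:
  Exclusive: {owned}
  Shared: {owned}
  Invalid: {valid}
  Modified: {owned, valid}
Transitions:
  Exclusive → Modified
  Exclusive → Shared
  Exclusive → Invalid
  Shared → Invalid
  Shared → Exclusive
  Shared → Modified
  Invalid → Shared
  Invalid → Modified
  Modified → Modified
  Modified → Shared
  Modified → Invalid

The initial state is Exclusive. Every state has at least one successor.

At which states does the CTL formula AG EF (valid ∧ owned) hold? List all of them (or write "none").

States satisfying EF (valid ∧ owned): {Exclusive, Shared, Invalid, Modified}.
States satisfying AG EF (valid ∧ owned): {Exclusive, Shared, Invalid, Modified}.

{Exclusive, Shared, Invalid, Modified}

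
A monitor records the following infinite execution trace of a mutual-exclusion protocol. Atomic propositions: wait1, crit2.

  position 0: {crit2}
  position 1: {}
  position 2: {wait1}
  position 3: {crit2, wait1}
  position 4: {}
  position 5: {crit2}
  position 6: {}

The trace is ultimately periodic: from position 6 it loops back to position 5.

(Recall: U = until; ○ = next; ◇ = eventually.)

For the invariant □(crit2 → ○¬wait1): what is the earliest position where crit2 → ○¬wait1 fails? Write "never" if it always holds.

never

crit2 → ○¬wait1 holds at every position 0..6, and those are all the positions the trace ever visits, so the invariant □(crit2 → ○¬wait1) is never violated.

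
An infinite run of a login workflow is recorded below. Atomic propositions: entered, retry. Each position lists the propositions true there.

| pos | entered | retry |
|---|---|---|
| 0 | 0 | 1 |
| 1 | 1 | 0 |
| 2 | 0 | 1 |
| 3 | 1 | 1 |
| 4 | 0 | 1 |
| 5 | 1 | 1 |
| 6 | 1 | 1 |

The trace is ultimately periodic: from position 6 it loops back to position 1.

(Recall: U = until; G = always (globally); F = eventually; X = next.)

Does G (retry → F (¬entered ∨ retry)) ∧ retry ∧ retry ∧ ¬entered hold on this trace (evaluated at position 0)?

Holds

retry → F (¬entered ∨ retry) holds at every position 0..6, and those are all positions ever visited, so G (retry → F (¬entered ∨ retry)) holds.
Positions where retry holds: 0, 2, 3, 4, 5, 6.
Check F (¬entered ∨ retry) at each: 0→ok, 2→ok, 3→ok, 4→ok, 5→ok, 6→ok.
At position 0: G (retry → F (¬entered ∨ retry)) is true; retry ∧ retry ∧ ¬entered is true; so G (retry → F (¬entered ∨ retry)) ∧ retry ∧ retry ∧ ¬entered is true.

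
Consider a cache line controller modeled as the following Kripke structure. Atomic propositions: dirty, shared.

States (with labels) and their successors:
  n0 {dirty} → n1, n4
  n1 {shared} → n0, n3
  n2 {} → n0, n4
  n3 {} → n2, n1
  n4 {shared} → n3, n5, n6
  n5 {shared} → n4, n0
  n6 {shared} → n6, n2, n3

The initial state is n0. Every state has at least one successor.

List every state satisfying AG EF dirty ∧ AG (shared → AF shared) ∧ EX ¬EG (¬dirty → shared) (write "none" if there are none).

{n1, n3, n4, n6}

States satisfying EF dirty: {n0, n1, n2, n3, n4, n5, n6}.
States satisfying AG EF dirty: {n0, n1, n2, n3, n4, n5, n6}.
States satisfying shared → AF shared: {n0, n1, n2, n3, n4, n5, n6}.
States satisfying AG (shared → AF shared): {n0, n1, n2, n3, n4, n5, n6}.
States satisfying AG EF dirty ∧ AG (shared → AF shared): {n0, n1, n2, n3, n4, n5, n6}.
States satisfying ¬EG (¬dirty → shared): {n2, n3}.
States satisfying EX ¬EG (¬dirty → shared): {n1, n3, n4, n6}.
States satisfying AG EF dirty ∧ AG (shared → AF shared) ∧ EX ¬EG (¬dirty → shared): {n1, n3, n4, n6}.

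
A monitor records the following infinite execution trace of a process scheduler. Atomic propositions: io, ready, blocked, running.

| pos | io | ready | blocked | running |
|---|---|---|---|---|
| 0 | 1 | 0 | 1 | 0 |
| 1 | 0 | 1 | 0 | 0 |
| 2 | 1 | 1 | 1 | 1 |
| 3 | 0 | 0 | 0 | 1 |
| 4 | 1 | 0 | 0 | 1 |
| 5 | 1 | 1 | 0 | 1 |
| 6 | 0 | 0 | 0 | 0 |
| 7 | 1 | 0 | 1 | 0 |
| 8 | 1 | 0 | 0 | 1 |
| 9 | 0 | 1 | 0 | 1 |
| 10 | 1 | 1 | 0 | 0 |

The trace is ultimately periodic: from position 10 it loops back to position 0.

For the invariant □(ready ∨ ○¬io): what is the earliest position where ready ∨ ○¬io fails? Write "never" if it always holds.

Check ready ∨ ○¬io at each position in order: 0 ✓, 1 ✓, 2 ✓.
At position 3 the labels are {running} and the next position 4 has {io, running}, so ready ∨ ○¬io is false there. This is the first violation.

3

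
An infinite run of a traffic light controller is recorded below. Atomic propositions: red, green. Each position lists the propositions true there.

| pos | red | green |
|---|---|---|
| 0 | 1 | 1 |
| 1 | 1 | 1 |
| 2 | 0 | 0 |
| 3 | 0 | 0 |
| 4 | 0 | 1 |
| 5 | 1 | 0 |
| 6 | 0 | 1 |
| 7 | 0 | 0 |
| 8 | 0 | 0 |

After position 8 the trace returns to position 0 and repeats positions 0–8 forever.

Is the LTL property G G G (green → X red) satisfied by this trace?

G G (green → X red) must hold at every position from 0 onward. It fails at position 0, so G G G (green → X red) is false.

Does not hold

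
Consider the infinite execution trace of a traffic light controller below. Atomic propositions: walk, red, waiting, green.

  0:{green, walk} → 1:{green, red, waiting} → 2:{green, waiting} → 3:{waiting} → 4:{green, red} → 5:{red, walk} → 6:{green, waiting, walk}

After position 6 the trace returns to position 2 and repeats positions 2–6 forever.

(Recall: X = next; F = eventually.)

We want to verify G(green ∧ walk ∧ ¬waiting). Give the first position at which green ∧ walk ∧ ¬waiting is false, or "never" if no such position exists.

Check green ∧ walk ∧ ¬waiting at each position in order: 0 ✓.
At position 1 the labels are {green, red, waiting}, so green ∧ walk ∧ ¬waiting is false there. This is the first violation.

1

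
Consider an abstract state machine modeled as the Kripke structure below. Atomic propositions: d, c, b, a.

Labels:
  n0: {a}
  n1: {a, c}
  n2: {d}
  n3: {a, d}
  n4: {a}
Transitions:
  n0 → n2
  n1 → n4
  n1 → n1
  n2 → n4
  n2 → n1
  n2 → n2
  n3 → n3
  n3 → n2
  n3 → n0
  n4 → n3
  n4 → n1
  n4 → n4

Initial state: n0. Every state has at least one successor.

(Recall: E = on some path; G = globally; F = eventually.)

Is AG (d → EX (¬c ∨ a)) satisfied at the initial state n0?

States satisfying d → EX (¬c ∨ a): {n0, n1, n2, n3, n4}.
States satisfying AG (d → EX (¬c ∨ a)): {n0, n1, n2, n3, n4}.
Every state reachable from n0 satisfies d → EX (¬c ∨ a).
n0 ∈ Sat(AG (d → EX (¬c ∨ a))).

Holds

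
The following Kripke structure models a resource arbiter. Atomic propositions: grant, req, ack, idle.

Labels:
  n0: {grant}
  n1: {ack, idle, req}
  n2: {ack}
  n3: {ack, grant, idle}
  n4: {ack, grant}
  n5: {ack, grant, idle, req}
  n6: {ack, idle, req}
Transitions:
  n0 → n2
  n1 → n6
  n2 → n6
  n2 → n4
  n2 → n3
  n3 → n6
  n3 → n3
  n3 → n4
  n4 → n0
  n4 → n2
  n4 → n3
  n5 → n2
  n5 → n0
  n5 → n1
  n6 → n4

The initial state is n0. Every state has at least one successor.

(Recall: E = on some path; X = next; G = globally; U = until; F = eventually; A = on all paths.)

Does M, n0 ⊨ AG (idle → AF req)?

Violated

States satisfying idle → AF req: {n0, n1, n2, n4, n5, n6}.
States satisfying AG (idle → AF req): ∅.
n3 is reachable from n0 and violates idle → AF req, so AG fails at n0.
n0 ∉ Sat(AG (idle → AF req)).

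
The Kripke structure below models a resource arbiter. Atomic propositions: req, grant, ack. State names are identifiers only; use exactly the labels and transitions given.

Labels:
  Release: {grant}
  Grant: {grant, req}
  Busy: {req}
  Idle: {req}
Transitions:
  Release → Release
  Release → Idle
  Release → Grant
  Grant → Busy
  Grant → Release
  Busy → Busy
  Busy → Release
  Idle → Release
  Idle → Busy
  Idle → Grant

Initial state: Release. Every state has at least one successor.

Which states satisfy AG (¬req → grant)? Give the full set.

{Release, Grant, Busy, Idle}

States satisfying ¬req → grant: {Release, Grant, Busy, Idle}.
States satisfying AG (¬req → grant): {Release, Grant, Busy, Idle}.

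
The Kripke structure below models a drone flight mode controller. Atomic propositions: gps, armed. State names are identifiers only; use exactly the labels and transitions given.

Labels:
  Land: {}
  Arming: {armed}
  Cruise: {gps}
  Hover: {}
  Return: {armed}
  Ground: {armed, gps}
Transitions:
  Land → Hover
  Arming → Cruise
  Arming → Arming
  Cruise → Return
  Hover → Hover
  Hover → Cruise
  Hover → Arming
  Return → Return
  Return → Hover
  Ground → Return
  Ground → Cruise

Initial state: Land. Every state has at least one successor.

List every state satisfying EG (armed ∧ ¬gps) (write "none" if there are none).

{Arming, Return}

States satisfying armed ∧ ¬gps: {Arming, Return}.
States satisfying EG (armed ∧ ¬gps): {Arming, Return}.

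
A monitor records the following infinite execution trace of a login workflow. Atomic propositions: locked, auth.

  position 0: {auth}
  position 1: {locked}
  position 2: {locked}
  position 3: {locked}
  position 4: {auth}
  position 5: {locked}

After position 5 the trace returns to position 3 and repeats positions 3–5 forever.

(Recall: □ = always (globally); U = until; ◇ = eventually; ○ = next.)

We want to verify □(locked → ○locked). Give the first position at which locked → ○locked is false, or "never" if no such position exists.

3

Check locked → ○locked at each position in order: 0 ✓, 1 ✓, 2 ✓.
At position 3 the labels are {locked} and the next position 4 has {auth}, so locked → ○locked is false there. This is the first violation.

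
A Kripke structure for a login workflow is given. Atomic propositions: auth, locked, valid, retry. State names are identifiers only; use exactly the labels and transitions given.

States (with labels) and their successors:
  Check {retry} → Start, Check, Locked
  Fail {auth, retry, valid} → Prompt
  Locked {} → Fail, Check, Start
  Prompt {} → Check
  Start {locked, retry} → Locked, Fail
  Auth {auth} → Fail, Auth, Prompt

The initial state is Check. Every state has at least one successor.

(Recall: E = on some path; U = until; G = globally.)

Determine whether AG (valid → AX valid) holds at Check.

Does not hold

States satisfying valid → AX valid: {Check, Locked, Prompt, Start, Auth}.
States satisfying AG (valid → AX valid): ∅.
Fail is reachable from Check and violates valid → AX valid, so AG fails at Check.
Check ∉ Sat(AG (valid → AX valid)).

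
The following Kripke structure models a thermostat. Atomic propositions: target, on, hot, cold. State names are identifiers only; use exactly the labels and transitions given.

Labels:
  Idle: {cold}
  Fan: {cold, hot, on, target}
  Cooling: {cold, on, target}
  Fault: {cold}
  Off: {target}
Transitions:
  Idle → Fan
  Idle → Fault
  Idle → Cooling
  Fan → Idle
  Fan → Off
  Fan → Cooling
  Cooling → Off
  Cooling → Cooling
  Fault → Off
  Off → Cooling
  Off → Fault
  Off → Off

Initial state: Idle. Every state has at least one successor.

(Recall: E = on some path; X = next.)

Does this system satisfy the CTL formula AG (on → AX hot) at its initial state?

No

States satisfying on → AX hot: {Idle, Fault, Off}.
States satisfying AG (on → AX hot): ∅.
Cooling is reachable from Idle and violates on → AX hot, so AG fails at Idle.
Idle ∉ Sat(AG (on → AX hot)).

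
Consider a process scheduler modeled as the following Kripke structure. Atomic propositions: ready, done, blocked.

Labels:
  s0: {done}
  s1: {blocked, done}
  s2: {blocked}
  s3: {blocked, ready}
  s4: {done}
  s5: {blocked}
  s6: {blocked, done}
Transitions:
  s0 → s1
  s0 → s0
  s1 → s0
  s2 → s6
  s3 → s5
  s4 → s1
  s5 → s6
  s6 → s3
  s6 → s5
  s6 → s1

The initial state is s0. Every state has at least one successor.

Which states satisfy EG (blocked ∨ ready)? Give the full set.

{s2, s3, s5, s6}

States satisfying blocked ∨ ready: {s1, s2, s3, s5, s6}.
States satisfying EG (blocked ∨ ready): {s2, s3, s5, s6}.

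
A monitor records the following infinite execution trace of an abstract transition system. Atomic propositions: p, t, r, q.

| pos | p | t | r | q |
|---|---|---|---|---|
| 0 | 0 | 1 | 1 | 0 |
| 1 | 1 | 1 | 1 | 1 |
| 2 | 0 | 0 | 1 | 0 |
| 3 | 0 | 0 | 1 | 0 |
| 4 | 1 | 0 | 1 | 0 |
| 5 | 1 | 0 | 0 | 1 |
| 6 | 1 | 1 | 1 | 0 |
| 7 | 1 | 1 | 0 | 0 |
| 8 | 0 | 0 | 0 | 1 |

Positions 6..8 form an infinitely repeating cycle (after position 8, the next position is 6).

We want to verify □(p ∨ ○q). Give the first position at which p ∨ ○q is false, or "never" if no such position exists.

2

Check p ∨ ○q at each position in order: 0 ✓, 1 ✓.
At position 2 the labels are {r} and the next position 3 has {r}, so p ∨ ○q is false there. This is the first violation.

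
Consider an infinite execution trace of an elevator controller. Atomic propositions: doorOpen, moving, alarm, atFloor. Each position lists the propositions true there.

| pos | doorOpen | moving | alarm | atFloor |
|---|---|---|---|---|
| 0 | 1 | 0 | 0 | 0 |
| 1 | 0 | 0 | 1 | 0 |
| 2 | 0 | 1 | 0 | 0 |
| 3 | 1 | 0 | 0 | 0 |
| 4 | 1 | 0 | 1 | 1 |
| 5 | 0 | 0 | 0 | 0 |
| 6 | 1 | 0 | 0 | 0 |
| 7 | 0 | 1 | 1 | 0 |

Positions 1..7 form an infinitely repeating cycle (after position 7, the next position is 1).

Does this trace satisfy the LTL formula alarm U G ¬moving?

Walking from position 0: at position 0, G ¬moving has not yet held and alarm fails, so alarm U G ¬moving is false.

Does not hold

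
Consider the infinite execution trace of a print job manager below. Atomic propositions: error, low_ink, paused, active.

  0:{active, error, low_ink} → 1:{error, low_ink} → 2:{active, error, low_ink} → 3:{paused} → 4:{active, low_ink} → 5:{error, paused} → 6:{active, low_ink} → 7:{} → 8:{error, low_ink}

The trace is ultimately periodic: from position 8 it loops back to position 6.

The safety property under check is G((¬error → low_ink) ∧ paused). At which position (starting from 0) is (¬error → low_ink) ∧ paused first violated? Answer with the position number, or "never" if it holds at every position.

At position 0 the labels are {active, error, low_ink}, so (¬error → low_ink) ∧ paused is false there. This is the first violation.

0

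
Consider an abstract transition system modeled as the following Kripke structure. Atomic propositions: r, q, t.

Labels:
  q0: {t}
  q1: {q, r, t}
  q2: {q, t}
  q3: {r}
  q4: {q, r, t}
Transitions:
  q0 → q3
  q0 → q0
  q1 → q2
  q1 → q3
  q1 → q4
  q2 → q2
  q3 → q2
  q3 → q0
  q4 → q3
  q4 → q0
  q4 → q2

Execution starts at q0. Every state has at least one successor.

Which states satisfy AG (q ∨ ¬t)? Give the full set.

{q2}

States satisfying q ∨ ¬t: {q1, q2, q3, q4}.
States satisfying AG (q ∨ ¬t): {q2}.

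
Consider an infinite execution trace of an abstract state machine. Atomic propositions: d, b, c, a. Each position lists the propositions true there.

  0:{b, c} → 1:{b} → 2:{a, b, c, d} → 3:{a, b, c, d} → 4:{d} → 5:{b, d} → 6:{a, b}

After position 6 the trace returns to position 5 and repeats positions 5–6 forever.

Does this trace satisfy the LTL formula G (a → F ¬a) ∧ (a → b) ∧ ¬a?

a → F ¬a holds at every position 0..6, and those are all positions ever visited, so G (a → F ¬a) holds.
Positions where a holds: 2, 3, 6.
Check F ¬a at each: 2→ok, 3→ok, 6→ok.
At position 0: G (a → F ¬a) is true; (a → b) ∧ ¬a is true; so G (a → F ¬a) ∧ (a → b) ∧ ¬a is true.

Satisfied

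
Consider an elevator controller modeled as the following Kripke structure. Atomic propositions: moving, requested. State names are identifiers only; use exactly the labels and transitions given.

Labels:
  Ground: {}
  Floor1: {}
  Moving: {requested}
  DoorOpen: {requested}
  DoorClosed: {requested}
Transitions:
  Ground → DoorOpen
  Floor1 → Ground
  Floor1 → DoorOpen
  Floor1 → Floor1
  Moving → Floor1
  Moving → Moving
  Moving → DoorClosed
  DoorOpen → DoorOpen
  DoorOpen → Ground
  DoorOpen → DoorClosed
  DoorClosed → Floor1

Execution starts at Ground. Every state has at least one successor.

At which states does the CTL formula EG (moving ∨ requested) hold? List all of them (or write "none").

{Moving, DoorOpen}

States satisfying moving ∨ requested: {Moving, DoorOpen, DoorClosed}.
States satisfying EG (moving ∨ requested): {Moving, DoorOpen}.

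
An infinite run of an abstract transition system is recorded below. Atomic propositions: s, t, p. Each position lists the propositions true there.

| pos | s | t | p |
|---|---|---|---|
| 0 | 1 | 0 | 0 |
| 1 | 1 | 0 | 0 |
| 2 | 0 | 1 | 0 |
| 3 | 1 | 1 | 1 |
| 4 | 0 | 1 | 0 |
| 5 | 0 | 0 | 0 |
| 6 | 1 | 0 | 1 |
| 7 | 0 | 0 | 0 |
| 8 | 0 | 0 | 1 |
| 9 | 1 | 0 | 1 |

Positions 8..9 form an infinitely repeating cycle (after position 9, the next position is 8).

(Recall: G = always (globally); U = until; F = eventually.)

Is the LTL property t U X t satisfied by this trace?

Does not hold

Walking from position 0: at position 0, X t has not yet held and t fails, so t U X t is false.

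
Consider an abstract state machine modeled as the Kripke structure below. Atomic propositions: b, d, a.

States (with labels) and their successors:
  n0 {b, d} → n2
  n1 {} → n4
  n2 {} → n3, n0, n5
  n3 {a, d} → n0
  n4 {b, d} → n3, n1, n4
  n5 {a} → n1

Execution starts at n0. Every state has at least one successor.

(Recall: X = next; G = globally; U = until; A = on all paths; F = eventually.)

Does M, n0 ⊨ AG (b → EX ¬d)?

States satisfying b → EX ¬d: {n0, n1, n2, n3, n4, n5}.
States satisfying AG (b → EX ¬d): {n0, n1, n2, n3, n4, n5}.
Every state reachable from n0 satisfies b → EX ¬d.
n0 ∈ Sat(AG (b → EX ¬d)).

Holds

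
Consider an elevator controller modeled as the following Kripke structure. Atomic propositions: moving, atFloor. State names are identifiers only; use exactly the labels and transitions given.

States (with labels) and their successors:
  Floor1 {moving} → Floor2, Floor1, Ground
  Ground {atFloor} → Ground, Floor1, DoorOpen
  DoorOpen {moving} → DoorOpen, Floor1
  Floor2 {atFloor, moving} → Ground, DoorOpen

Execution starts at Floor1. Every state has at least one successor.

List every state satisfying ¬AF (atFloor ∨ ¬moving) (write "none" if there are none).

States satisfying atFloor ∨ ¬moving: {Ground, Floor2}.
States satisfying AF (atFloor ∨ ¬moving): {Ground, Floor2}.
States satisfying ¬AF (atFloor ∨ ¬moving): {Floor1, DoorOpen}.

{Floor1, DoorOpen}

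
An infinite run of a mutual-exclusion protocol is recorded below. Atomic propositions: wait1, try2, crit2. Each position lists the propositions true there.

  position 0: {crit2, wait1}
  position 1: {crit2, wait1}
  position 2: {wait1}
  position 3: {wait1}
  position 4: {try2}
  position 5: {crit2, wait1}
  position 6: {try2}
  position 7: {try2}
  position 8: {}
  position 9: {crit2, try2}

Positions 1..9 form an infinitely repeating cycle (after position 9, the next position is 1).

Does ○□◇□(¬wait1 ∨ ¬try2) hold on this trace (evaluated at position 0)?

The position after 0 is 1; □◇□(¬wait1 ∨ ¬try2) is true there.

Satisfied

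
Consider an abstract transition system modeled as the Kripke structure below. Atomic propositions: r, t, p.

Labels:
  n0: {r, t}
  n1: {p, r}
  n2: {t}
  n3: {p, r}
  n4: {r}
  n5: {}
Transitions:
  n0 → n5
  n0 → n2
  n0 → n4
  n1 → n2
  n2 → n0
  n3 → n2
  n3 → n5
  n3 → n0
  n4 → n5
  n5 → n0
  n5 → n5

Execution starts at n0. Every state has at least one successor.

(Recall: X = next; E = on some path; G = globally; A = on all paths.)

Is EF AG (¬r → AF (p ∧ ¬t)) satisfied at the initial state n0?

Does not hold

States satisfying AG (¬r → AF (p ∧ ¬t)): ∅.
States satisfying EF AG (¬r → AF (p ∧ ¬t)): ∅.
No suitable path/successor from n0 witnesses the formula.
n0 ∉ Sat(EF AG (¬r → AF (p ∧ ¬t))).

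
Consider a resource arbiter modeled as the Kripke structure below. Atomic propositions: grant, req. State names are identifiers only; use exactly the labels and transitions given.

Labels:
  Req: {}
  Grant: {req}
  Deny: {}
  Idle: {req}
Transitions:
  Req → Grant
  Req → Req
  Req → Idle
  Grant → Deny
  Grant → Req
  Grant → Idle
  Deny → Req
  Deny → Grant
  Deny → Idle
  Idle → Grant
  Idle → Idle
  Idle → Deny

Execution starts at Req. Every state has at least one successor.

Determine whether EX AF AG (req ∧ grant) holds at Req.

States satisfying AF AG (req ∧ grant): ∅.
States satisfying EX AF AG (req ∧ grant): ∅.
No suitable path/successor from Req witnesses the formula.
Req ∉ Sat(EX AF AG (req ∧ grant)).

Does not hold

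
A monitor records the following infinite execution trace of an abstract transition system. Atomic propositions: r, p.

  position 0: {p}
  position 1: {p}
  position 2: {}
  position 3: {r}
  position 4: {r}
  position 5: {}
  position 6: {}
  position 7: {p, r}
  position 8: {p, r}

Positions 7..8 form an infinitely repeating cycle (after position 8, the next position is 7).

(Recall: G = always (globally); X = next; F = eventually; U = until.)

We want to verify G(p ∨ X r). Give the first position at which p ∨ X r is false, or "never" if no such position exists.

Check p ∨ X r at each position in order: 0 ✓, 1 ✓, 2 ✓, 3 ✓.
At position 4 the labels are {r} and the next position 5 has {}, so p ∨ X r is false there. This is the first violation.

4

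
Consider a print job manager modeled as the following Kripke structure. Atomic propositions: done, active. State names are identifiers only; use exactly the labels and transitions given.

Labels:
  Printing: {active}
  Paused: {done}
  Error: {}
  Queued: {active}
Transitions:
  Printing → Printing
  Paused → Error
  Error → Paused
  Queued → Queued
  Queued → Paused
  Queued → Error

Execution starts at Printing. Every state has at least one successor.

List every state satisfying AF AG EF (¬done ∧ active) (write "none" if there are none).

{Printing}

States satisfying AG EF (¬done ∧ active): {Printing}.
States satisfying AF AG EF (¬done ∧ active): {Printing}.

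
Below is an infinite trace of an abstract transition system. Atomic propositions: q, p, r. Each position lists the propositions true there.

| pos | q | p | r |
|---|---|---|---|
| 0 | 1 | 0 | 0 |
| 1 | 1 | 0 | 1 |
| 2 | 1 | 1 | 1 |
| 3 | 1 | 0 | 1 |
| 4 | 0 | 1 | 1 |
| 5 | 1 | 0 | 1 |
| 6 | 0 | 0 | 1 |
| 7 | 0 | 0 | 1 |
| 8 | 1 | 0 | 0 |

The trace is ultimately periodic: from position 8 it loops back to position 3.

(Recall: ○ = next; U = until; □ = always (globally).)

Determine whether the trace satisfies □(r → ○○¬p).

Violated

r → ○○¬p must hold at every position from 0 onward. It fails at position 2, so □(r → ○○¬p) is false.
Positions where r holds: 1, 2, 3, 4, 5, 6, 7.
Check ○○¬p at each: 1→ok, 2→fails, 3→ok, 4→ok, 5→ok, 6→ok, 7→ok.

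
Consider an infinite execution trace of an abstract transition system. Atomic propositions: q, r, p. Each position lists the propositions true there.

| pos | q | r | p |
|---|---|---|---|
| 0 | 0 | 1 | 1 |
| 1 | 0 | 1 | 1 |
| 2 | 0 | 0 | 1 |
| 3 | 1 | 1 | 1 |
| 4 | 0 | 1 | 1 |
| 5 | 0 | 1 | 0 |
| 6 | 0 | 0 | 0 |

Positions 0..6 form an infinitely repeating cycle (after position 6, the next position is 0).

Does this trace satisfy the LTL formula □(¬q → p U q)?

¬q → p U q must hold at every position from 0 onward. It fails at position 4, so □(¬q → p U q) is false.
Positions where ¬q holds: 0, 1, 2, 4, 5, 6.
Check p U q at each: 0→ok, 1→ok, 2→ok, 4→fails, 5→fails, 6→fails.

Does not hold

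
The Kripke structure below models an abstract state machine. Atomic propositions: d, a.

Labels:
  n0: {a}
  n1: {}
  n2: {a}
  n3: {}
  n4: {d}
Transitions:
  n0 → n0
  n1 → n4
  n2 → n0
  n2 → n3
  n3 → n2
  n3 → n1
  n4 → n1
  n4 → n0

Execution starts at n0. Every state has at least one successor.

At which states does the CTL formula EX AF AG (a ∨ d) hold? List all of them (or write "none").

{n0, n2, n4}

States satisfying AF AG (a ∨ d): {n0}.
States satisfying EX AF AG (a ∨ d): {n0, n2, n4}.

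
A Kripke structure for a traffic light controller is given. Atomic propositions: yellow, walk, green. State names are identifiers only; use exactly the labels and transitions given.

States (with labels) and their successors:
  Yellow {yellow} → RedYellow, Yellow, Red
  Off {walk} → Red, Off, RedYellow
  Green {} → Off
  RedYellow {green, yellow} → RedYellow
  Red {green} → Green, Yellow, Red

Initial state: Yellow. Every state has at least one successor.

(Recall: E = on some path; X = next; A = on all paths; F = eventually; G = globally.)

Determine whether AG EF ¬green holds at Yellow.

Violated

States satisfying EF ¬green: {Yellow, Off, Green, Red}.
States satisfying AG EF ¬green: ∅.
RedYellow is reachable from Yellow and violates EF ¬green, so AG fails at Yellow.
Yellow ∉ Sat(AG EF ¬green).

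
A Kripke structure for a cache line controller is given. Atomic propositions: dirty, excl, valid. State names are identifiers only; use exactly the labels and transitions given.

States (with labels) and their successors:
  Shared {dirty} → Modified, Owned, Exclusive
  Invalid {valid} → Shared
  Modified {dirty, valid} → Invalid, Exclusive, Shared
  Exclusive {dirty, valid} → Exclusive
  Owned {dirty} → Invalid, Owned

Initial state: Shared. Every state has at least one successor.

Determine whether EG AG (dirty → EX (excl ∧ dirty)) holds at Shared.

Does not hold

States satisfying AG (dirty → EX (excl ∧ dirty)): ∅.
States satisfying EG AG (dirty → EX (excl ∧ dirty)): ∅.
No suitable path/successor from Shared witnesses the formula.
Shared ∉ Sat(EG AG (dirty → EX (excl ∧ dirty))).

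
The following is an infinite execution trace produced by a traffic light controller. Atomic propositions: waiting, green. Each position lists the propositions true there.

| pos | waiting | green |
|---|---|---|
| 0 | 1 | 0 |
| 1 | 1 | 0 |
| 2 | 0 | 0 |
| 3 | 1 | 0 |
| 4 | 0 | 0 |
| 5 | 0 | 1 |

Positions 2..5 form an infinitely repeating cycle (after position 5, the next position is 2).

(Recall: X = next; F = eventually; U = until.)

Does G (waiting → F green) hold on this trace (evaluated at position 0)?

waiting → F green holds at every position 0..5, and those are all positions ever visited, so G (waiting → F green) holds.
Positions where waiting holds: 0, 1, 3.
Check F green at each: 0→ok, 1→ok, 3→ok.

Yes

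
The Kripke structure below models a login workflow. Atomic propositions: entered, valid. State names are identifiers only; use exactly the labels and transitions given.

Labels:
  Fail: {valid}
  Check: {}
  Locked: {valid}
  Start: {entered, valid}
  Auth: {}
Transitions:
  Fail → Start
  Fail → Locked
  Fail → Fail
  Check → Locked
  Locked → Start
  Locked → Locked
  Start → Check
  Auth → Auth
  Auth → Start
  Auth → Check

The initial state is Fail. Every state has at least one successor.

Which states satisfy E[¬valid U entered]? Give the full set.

{Start, Auth}

States satisfying ¬valid: {Check, Auth}.
States satisfying entered: {Start}.
States satisfying E[¬valid U entered]: {Start, Auth}.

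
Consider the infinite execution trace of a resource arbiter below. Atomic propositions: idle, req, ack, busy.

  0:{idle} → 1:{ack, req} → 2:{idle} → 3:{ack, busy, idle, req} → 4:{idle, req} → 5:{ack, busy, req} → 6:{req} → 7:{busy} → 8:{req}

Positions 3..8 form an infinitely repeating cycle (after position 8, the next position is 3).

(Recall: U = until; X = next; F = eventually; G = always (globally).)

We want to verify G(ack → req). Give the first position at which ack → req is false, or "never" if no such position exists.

never

ack → req holds at every position 0..8, and those are all the positions the trace ever visits, so the invariant G(ack → req) is never violated.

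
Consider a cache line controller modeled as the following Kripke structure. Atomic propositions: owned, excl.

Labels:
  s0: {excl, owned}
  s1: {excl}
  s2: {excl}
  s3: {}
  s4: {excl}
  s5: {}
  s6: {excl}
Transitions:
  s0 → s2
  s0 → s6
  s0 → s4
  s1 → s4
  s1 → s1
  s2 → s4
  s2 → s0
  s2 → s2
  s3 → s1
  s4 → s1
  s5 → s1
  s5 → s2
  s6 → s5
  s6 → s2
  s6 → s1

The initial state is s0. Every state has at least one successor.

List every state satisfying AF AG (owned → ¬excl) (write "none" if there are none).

{s1, s3, s4}

States satisfying AG (owned → ¬excl): {s1, s3, s4}.
States satisfying AF AG (owned → ¬excl): {s1, s3, s4}.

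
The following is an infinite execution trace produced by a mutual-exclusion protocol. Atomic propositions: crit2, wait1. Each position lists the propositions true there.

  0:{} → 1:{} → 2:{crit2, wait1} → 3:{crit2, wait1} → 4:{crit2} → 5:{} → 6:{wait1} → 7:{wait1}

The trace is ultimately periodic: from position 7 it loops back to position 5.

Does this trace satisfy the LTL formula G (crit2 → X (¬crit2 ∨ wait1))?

crit2 → X (¬crit2 ∨ wait1) must hold at every position from 0 onward. It fails at position 3, so G (crit2 → X (¬crit2 ∨ wait1)) is false.
Positions where crit2 holds: 2, 3, 4.
Check X (¬crit2 ∨ wait1) at each: 2→ok, 3→fails, 4→ok.

Violated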